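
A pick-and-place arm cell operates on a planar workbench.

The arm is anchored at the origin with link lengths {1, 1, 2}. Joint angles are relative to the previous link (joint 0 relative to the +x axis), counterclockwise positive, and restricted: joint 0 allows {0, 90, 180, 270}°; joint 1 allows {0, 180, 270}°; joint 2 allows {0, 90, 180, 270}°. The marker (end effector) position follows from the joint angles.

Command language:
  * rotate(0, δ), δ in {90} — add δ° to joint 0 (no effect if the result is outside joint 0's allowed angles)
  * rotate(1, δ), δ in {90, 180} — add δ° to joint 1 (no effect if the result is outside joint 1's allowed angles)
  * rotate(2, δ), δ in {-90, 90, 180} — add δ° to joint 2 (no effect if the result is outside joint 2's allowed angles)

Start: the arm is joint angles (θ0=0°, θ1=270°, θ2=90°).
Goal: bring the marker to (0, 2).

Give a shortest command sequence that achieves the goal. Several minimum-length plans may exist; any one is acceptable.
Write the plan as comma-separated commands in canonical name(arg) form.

from: joint angles (θ0=0°, θ1=270°, θ2=90°)
t=1 rotate(1, 90) ⇒ joint angles (θ0=0°, θ1=0°, θ2=90°)
t=2 rotate(2, 180) ⇒ joint angles (θ0=0°, θ1=0°, θ2=270°)
t=3 rotate(1, 180) ⇒ joint angles (θ0=0°, θ1=180°, θ2=270°)
no 2-step plan works, so 3 is optimal.

rotate(1, 90), rotate(2, 180), rotate(1, 180)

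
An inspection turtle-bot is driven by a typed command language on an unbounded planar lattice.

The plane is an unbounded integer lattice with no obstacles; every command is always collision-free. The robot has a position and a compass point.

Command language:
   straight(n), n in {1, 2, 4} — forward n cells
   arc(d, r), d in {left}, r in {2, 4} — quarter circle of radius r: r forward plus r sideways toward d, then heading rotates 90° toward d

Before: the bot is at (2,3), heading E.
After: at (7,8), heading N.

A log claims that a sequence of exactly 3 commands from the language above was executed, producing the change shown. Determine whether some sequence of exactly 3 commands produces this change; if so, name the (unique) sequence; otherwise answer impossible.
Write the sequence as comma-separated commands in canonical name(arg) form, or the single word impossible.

straight(1), arc(left, 4), straight(1)

key: cell and facing (now N) both changed — the 3 commands mix motion and turning
initial: at (2,3), heading E
step 1 (straight(1)): at (3,3), heading E
step 2 (arc(left, 4)): at (7,7), heading N
step 3 (straight(1)): at (7,8), heading N
uniquely the one of 125 3-step routes that fits.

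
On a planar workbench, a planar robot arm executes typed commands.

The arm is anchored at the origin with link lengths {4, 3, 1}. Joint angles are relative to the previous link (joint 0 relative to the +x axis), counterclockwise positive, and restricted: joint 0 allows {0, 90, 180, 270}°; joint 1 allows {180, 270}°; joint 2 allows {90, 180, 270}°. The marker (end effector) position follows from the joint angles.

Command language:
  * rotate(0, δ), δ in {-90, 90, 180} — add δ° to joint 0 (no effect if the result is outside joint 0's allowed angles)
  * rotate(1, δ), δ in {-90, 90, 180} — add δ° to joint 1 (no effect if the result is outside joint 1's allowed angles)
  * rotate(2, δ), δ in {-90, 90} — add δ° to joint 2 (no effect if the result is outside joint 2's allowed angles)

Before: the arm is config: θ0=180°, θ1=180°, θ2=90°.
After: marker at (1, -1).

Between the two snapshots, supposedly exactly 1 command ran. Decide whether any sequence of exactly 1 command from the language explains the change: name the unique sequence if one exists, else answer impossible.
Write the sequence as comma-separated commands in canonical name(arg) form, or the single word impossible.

from: config: θ0=180°, θ1=180°, θ2=90°
[1] after rotate(0, 180): config: θ0=0°, θ1=180°, θ2=90°
uniquely the one of 8 1-step routes that fits.

rotate(0, 180)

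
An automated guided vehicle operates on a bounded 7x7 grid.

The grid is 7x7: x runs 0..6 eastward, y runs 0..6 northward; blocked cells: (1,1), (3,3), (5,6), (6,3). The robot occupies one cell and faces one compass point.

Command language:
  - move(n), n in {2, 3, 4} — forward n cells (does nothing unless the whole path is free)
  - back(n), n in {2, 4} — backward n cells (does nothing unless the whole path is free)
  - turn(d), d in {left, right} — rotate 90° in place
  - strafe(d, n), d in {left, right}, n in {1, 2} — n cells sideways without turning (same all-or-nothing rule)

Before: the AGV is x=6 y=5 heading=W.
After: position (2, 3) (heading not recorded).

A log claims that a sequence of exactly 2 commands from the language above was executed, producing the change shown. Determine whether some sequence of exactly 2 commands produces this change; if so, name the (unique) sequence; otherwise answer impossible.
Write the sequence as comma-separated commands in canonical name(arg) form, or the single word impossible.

key: order matters: swapping move(4) and strafe(left, 2) lands elsewhere
from: x=6 y=5 heading=W
1. move(4) → x=2 y=5 heading=W
2. strafe(left, 2) → x=2 y=3 heading=W
uniquely the one of 121 2-step routes that fits.

move(4), strafe(left, 2)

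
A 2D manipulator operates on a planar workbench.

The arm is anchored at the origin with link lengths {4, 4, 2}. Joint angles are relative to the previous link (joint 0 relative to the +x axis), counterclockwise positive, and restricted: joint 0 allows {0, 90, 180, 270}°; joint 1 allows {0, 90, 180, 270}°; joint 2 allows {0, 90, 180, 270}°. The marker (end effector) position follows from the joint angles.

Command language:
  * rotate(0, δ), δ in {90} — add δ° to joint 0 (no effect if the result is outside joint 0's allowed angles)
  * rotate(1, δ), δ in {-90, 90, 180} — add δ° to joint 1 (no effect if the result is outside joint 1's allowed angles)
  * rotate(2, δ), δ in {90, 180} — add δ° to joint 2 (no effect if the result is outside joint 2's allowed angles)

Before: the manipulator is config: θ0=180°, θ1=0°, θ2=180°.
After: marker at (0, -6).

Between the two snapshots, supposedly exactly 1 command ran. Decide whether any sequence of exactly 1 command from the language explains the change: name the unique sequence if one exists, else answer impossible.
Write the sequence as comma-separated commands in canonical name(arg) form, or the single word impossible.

from: config: θ0=180°, θ1=0°, θ2=180°
t=1 rotate(0, 90) ⇒ config: θ0=270°, θ1=0°, θ2=180°
no other 1-command option fits: unique.

rotate(0, 90)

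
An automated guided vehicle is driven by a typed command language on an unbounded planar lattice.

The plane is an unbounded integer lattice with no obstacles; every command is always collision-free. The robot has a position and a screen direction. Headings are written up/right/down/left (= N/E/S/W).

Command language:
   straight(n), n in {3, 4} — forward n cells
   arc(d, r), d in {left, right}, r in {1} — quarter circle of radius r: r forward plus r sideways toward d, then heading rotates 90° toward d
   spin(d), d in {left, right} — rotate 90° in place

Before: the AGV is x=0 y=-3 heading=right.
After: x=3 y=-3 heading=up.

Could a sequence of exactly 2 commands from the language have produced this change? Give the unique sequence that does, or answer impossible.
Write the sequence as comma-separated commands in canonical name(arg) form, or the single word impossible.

key: running spin(left) before straight(3) would end elsewhere — order is forced
from: x=0 y=-3 heading=right
1. straight(3) → x=3 y=-3 heading=right
2. spin(left) → x=3 y=-3 heading=up
no rival 2-sequence matches.

straight(3), spin(left)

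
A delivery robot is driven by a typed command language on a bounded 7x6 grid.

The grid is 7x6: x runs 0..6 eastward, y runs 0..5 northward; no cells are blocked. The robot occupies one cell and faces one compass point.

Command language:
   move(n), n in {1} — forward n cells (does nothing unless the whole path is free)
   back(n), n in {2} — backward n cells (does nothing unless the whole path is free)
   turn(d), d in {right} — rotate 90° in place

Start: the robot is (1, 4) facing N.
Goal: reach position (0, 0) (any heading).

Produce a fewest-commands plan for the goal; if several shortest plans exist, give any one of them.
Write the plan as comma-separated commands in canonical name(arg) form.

initial: (1, 4) facing N
1. back(2) → (1, 2) facing N
2. back(2) → (1, 0) facing N
3. turn(right) → (1, 0) facing E
4. move(1) → (2, 0) facing E
5. back(2) → (0, 0) facing E
minimal: 5 command(s), checked below 5.

back(2), back(2), turn(right), move(1), back(2)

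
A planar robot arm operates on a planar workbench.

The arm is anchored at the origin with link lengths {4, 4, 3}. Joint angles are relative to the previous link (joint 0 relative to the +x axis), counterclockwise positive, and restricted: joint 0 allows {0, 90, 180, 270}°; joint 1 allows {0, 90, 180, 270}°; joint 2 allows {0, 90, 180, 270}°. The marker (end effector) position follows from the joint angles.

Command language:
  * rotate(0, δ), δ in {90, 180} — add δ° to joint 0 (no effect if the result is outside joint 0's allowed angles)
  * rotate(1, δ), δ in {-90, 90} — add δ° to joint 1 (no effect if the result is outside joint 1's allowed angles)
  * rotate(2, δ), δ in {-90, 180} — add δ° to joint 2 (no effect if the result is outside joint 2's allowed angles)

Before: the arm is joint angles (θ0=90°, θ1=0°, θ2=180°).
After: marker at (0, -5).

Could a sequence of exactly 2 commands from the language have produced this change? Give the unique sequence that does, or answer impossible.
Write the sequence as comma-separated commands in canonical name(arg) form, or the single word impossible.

initial: joint angles (θ0=90°, θ1=0°, θ2=180°)
step 1 (rotate(0, 90)): joint angles (θ0=180°, θ1=0°, θ2=180°)
step 2 (rotate(0, 90)): joint angles (θ0=270°, θ1=0°, θ2=180°)
no rival 2-sequence matches.

rotate(0, 90), rotate(0, 90)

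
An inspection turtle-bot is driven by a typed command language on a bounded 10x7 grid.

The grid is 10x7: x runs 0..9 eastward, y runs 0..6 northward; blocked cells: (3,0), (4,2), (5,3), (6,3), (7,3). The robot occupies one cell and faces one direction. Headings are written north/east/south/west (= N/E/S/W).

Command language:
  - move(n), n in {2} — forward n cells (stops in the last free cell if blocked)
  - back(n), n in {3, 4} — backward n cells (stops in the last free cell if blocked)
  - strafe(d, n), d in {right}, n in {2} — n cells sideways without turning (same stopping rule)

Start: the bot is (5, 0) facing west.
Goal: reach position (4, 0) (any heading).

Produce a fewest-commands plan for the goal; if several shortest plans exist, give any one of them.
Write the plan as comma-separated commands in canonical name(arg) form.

begin: (5, 0) facing west
1. move(2) → (4, 0) facing west
nothing shorter than 1 reaches the goal.

move(2)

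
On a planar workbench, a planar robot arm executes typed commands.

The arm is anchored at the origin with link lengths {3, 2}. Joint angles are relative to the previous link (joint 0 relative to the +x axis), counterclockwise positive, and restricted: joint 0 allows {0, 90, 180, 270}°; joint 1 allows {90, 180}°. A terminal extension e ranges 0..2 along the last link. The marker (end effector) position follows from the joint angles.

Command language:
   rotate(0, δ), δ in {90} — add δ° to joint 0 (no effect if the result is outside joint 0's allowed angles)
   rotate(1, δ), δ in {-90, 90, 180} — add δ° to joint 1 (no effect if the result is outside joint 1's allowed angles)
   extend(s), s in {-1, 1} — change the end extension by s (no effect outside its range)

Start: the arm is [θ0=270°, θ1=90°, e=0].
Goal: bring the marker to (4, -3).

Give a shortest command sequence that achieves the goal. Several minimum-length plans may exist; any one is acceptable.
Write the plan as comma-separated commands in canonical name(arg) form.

initial: [θ0=270°, θ1=90°, e=0]
t=1 extend(1) ⇒ [θ0=270°, θ1=90°, e=1]
t=2 extend(1) ⇒ [θ0=270°, θ1=90°, e=2]
no 1-step plan works, so 2 is optimal.

extend(1), extend(1)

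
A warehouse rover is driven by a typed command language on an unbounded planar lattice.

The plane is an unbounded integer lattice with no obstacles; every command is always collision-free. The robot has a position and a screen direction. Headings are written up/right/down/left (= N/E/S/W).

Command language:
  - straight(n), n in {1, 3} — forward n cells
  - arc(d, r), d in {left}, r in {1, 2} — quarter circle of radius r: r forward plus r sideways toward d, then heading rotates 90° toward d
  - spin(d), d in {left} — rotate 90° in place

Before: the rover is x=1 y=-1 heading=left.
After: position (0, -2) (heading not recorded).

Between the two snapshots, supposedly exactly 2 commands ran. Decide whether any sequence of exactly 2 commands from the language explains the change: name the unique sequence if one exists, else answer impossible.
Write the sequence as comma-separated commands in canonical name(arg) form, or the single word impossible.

arc(left, 1), spin(left)

key: order matters: swapping arc(left, 1) and spin(left) lands elsewhere
t0: x=1 y=-1 heading=left
[1] after arc(left, 1): x=0 y=-2 heading=down
[2] after spin(left): x=0 y=-2 heading=right
no rival 2-sequence matches.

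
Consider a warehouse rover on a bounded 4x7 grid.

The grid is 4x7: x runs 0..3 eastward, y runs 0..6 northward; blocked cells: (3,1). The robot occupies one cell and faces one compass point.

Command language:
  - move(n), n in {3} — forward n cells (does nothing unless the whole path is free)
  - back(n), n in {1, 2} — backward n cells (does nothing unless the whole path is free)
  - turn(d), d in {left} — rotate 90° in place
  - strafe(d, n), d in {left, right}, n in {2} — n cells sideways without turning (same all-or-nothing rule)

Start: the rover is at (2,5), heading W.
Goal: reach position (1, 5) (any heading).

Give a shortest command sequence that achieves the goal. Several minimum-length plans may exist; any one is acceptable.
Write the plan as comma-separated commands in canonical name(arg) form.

t0: at (2,5), heading W
[1] after turn(left): at (2,5), heading S
[2] after turn(left): at (2,5), heading E
[3] after back(1): at (1,5), heading E
nothing shorter than 3 reaches the goal.

turn(left), turn(left), back(1)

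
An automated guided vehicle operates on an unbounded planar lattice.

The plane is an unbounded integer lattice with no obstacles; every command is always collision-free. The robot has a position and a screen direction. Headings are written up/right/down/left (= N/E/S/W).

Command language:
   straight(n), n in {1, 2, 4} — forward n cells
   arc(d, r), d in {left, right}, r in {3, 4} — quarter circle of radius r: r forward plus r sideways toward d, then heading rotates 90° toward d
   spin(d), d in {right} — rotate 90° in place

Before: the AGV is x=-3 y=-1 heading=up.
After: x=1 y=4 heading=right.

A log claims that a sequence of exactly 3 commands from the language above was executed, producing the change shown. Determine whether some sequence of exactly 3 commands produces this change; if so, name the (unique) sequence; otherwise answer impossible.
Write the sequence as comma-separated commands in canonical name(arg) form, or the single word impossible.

key: running straight(1) before straight(2) would end elsewhere — order is forced
initial: x=-3 y=-1 heading=up
t=1 straight(2) ⇒ x=-3 y=1 heading=up
t=2 arc(right, 3) ⇒ x=0 y=4 heading=right
t=3 straight(1) ⇒ x=1 y=4 heading=right
uniquely the one of 512 3-step routes that fits.

straight(2), arc(right, 3), straight(1)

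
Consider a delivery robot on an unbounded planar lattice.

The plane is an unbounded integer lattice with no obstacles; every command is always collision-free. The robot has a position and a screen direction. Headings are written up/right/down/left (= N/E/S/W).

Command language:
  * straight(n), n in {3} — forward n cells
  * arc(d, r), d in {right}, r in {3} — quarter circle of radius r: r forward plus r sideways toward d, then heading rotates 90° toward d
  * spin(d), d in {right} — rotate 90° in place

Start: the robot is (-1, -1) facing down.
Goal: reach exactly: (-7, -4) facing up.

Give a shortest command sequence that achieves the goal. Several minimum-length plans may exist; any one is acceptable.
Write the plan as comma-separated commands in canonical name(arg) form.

from: (-1, -1) facing down
1. arc(right, 3) → (-4, -4) facing left
2. straight(3) → (-7, -4) facing left
3. spin(right) → (-7, -4) facing up
no 2-step plan works, so 3 is optimal.

arc(right, 3), straight(3), spin(right)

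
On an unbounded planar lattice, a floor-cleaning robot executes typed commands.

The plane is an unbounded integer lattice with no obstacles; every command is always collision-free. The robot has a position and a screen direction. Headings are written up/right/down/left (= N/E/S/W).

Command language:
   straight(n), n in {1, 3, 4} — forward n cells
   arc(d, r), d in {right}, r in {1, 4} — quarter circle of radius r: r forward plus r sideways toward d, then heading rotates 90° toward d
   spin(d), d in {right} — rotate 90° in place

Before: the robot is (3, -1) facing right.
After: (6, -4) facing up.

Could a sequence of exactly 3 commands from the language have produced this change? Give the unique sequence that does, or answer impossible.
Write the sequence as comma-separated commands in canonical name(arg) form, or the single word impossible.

arc(right, 4), spin(right), arc(right, 1)

key: cell and facing (now N) both changed — the 3 commands mix motion and turning
t0: (3, -1) facing right
step 1 (arc(right, 4)): (7, -5) facing down
step 2 (spin(right)): (7, -5) facing left
step 3 (arc(right, 1)): (6, -4) facing up
no rival 3-sequence matches.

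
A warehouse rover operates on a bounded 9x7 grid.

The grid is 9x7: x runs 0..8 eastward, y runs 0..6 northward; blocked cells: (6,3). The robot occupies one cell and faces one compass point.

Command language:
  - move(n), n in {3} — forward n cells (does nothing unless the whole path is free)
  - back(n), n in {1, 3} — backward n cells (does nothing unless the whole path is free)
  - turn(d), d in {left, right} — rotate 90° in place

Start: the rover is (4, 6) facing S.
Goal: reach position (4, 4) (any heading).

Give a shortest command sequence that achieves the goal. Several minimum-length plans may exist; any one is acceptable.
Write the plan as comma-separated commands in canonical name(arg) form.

move(3), back(1)

initial: (4, 6) facing S
1. move(3) → (4, 3) facing S
2. back(1) → (4, 4) facing S
no 1-step plan works, so 2 is optimal.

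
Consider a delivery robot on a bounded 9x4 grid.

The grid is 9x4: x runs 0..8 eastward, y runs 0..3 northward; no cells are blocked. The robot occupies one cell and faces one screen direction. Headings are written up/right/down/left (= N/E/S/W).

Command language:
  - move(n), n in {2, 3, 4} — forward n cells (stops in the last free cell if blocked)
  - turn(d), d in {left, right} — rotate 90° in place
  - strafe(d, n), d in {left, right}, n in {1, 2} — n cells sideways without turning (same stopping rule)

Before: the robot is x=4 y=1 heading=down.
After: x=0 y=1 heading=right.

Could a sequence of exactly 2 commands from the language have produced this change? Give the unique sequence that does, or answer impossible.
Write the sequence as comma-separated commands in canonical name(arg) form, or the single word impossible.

every 2-command combo misses the target.

impossible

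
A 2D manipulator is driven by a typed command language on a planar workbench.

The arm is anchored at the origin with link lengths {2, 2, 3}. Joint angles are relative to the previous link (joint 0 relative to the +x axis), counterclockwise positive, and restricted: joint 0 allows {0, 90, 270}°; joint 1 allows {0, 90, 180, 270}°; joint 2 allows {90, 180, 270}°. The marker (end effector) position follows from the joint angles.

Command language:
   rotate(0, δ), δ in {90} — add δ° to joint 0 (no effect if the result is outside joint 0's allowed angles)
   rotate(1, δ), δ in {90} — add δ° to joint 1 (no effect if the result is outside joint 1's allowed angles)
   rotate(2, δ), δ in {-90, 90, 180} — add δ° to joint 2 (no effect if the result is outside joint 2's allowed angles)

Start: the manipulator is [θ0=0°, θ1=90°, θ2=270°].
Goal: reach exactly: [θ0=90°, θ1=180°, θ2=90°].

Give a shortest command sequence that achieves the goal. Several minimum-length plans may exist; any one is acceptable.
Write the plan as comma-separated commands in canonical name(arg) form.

rotate(2, 180), rotate(1, 90), rotate(0, 90)

from: [θ0=0°, θ1=90°, θ2=270°]
t=1 rotate(2, 180) ⇒ [θ0=0°, θ1=90°, θ2=90°]
t=2 rotate(1, 90) ⇒ [θ0=0°, θ1=180°, θ2=90°]
t=3 rotate(0, 90) ⇒ [θ0=90°, θ1=180°, θ2=90°]
no 2-step plan works, so 3 is optimal.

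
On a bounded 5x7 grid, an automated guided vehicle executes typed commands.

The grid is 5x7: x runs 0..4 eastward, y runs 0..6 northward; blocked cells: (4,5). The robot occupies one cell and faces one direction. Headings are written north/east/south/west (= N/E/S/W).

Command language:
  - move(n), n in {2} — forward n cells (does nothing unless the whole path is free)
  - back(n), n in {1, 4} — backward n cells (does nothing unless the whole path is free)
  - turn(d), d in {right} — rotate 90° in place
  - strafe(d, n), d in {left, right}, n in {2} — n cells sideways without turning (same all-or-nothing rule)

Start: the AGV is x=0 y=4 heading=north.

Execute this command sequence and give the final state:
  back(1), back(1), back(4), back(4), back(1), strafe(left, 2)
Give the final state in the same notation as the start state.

x=0 y=1 heading=north

t0: x=0 y=4 heading=north
t=1 back(1) ⇒ x=0 y=3 heading=north
t=2 back(1) ⇒ x=0 y=2 heading=north
t=3 back(4) ⇒ x=0 y=2 heading=north
t=4 back(4) ⇒ x=0 y=2 heading=north
t=5 back(1) ⇒ x=0 y=1 heading=north
t=6 strafe(left, 2) ⇒ x=0 y=1 heading=north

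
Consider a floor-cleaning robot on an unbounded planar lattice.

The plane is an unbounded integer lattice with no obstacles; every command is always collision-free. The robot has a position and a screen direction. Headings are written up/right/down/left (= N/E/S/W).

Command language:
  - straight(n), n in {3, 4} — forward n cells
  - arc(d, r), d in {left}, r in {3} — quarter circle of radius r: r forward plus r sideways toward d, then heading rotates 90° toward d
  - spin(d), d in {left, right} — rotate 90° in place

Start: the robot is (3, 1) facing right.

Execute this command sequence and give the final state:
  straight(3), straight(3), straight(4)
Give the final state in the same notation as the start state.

t0: (3, 1) facing right
[1] after straight(3): (6, 1) facing right
[2] after straight(3): (9, 1) facing right
[3] after straight(4): (13, 1) facing right

(13, 1) facing right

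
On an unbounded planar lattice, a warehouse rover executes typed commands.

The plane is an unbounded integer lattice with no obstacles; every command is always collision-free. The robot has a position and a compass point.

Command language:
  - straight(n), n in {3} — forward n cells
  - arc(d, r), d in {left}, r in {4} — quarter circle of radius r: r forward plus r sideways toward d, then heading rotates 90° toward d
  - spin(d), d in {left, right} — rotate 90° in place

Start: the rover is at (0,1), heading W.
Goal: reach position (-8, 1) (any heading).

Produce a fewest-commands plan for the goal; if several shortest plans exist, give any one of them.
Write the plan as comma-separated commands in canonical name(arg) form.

from: at (0,1), heading W
step 1 (spin(right)): at (0,1), heading N
step 2 (arc(left, 4)): at (-4,5), heading W
step 3 (arc(left, 4)): at (-8,1), heading S
no 2-step plan works, so 3 is optimal.

spin(right), arc(left, 4), arc(left, 4)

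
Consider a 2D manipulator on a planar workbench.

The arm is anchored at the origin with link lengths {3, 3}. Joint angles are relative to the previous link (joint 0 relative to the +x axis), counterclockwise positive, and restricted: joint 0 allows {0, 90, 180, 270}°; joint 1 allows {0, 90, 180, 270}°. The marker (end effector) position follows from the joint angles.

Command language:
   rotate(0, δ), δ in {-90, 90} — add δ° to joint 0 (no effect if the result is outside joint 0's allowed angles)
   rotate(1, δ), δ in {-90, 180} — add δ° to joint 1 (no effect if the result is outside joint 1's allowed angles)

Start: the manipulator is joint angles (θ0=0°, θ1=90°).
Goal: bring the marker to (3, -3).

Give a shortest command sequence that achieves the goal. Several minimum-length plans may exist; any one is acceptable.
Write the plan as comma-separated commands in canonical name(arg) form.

initial: joint angles (θ0=0°, θ1=90°)
step 1 (rotate(1, 180)): joint angles (θ0=0°, θ1=270°)
minimal: 1 command(s), checked below 1.

rotate(1, 180)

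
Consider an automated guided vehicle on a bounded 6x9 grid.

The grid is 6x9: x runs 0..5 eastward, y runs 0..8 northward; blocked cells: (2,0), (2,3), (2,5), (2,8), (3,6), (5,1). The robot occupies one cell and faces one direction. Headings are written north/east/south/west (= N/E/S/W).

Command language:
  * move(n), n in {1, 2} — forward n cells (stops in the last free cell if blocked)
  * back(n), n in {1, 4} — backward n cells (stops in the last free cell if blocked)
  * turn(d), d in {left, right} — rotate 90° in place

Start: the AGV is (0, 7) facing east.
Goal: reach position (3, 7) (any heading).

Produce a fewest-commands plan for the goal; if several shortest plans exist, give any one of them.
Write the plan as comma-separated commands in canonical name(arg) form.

begin: (0, 7) facing east
t=1 move(1) ⇒ (1, 7) facing east
t=2 move(2) ⇒ (3, 7) facing east
nothing shorter than 2 reaches the goal.

move(1), move(2)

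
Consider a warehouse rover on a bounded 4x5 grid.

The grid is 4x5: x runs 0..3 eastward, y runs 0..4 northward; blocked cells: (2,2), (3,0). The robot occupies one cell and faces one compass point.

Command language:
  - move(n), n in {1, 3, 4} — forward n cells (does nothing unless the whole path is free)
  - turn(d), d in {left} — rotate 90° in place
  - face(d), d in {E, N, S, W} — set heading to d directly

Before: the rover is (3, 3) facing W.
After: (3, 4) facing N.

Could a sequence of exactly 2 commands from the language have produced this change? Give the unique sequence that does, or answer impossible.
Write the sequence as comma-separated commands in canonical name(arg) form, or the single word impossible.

key: order matters: swapping face(N) and move(1) lands elsewhere
start: (3, 3) facing W
[1] after face(N): (3, 3) facing N
[2] after move(1): (3, 4) facing N
no rival 2-sequence matches.

face(N), move(1)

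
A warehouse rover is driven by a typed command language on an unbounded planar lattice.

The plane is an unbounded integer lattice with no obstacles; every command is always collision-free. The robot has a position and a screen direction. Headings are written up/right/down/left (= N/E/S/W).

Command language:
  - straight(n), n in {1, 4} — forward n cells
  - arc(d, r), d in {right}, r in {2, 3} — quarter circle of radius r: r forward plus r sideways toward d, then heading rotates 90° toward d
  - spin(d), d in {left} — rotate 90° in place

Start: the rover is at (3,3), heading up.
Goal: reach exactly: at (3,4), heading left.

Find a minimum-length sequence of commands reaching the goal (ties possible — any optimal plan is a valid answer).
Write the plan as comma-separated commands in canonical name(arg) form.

straight(1), spin(left)

begin: at (3,3), heading up
t=1 straight(1) ⇒ at (3,4), heading up
t=2 spin(left) ⇒ at (3,4), heading left
nothing shorter than 2 reaches the goal.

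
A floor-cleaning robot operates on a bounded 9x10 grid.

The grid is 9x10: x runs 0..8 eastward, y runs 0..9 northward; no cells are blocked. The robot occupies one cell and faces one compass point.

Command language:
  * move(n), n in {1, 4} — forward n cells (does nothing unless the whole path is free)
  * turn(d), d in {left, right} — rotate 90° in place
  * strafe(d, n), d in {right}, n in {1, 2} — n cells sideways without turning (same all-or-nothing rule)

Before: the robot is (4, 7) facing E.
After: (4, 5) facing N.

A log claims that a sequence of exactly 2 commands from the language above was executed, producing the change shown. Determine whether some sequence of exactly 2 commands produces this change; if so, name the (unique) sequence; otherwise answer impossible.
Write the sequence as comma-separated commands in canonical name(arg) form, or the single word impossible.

key: position moved to (4,5) AND the heading swung to N — translation plus rotation needed
begin: (4, 7) facing E
1. strafe(right, 2) → (4, 5) facing E
2. turn(left) → (4, 5) facing N
no other 2-command option fits: unique.

strafe(right, 2), turn(left)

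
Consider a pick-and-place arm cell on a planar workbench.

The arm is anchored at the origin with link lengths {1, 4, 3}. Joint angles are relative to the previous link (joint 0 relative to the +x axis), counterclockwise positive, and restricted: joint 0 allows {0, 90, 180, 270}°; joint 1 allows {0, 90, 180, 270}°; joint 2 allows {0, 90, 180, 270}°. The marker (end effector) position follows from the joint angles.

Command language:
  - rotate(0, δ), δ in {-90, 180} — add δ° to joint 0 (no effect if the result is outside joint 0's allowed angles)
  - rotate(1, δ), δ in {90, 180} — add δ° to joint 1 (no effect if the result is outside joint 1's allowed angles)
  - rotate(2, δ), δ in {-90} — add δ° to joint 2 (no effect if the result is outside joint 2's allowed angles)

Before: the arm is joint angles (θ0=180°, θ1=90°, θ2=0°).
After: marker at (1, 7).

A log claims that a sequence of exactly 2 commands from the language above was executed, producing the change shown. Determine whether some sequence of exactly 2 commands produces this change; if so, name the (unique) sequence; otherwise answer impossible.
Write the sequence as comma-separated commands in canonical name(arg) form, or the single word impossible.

begin: joint angles (θ0=180°, θ1=90°, θ2=0°)
[1] after rotate(0, -90): joint angles (θ0=90°, θ1=90°, θ2=0°)
[2] after rotate(0, -90): joint angles (θ0=0°, θ1=90°, θ2=0°)
uniquely the one of 25 2-step routes that fits.

rotate(0, -90), rotate(0, -90)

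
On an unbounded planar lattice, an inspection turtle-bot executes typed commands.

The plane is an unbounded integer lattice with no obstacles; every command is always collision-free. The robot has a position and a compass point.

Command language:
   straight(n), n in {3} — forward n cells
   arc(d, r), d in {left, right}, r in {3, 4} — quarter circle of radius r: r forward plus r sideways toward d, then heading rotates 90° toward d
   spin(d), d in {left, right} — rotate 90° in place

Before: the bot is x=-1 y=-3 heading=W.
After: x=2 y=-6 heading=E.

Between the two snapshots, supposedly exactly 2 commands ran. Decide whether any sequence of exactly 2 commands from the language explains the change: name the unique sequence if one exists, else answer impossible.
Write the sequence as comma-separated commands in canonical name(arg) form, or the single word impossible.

spin(left), arc(left, 3)

key: position moved to (2,-6) AND the heading swung to E — translation plus rotation needed
from: x=-1 y=-3 heading=W
1. spin(left) → x=-1 y=-3 heading=S
2. arc(left, 3) → x=2 y=-6 heading=E
uniquely the one of 49 2-step routes that fits.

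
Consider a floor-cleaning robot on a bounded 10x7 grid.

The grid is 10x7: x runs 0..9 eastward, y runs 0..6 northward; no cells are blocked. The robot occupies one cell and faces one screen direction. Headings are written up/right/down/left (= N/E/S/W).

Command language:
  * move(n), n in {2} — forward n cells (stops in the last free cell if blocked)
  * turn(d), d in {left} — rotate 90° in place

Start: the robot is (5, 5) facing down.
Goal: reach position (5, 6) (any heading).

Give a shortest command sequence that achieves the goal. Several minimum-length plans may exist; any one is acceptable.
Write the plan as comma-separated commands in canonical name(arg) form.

begin: (5, 5) facing down
1. turn(left) → (5, 5) facing right
2. turn(left) → (5, 5) facing up
3. move(2) → (5, 6) facing up
no 2-step plan works, so 3 is optimal.

turn(left), turn(left), move(2)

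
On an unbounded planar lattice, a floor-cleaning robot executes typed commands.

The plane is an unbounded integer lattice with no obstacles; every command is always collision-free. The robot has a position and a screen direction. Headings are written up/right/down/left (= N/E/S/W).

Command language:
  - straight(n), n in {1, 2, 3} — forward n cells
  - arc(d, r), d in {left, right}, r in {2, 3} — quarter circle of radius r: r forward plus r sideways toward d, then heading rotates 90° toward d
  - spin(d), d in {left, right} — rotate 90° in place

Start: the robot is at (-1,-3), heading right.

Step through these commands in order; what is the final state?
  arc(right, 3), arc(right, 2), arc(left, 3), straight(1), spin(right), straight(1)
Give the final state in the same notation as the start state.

at (-4,-12), heading left

t0: at (-1,-3), heading right
step 1 (arc(right, 3)): at (2,-6), heading down
step 2 (arc(right, 2)): at (0,-8), heading left
step 3 (arc(left, 3)): at (-3,-11), heading down
step 4 (straight(1)): at (-3,-12), heading down
step 5 (spin(right)): at (-3,-12), heading left
step 6 (straight(1)): at (-4,-12), heading left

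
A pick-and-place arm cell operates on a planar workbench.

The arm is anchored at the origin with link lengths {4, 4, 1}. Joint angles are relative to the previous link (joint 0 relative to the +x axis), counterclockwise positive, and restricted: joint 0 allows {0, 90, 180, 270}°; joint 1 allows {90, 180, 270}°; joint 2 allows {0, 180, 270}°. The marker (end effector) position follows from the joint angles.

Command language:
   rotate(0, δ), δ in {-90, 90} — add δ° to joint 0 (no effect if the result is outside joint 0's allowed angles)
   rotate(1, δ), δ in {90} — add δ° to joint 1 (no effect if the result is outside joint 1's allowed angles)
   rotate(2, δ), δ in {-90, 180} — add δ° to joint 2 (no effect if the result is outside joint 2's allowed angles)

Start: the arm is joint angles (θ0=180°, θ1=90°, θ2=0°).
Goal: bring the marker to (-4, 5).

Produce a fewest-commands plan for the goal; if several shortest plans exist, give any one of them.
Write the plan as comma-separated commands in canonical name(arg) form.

rotate(1, 90), rotate(1, 90)

initial: joint angles (θ0=180°, θ1=90°, θ2=0°)
t=1 rotate(1, 90) ⇒ joint angles (θ0=180°, θ1=180°, θ2=0°)
t=2 rotate(1, 90) ⇒ joint angles (θ0=180°, θ1=270°, θ2=0°)
no 1-step plan works, so 2 is optimal.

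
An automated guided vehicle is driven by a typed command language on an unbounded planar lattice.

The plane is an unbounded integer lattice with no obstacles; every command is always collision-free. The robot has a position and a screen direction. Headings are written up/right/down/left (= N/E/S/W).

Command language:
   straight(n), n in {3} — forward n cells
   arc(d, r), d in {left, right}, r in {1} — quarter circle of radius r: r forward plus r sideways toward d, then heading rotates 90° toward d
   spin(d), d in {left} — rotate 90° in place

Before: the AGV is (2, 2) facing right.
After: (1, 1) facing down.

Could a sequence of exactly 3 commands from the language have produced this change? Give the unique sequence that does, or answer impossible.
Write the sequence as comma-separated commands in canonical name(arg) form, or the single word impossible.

spin(left), spin(left), arc(left, 1)

key: running arc(left, 1) before spin(left) would end elsewhere — order is forced
from: (2, 2) facing right
step 1 (spin(left)): (2, 2) facing up
step 2 (spin(left)): (2, 2) facing left
step 3 (arc(left, 1)): (1, 1) facing down
all 64 alternatives checked — unique.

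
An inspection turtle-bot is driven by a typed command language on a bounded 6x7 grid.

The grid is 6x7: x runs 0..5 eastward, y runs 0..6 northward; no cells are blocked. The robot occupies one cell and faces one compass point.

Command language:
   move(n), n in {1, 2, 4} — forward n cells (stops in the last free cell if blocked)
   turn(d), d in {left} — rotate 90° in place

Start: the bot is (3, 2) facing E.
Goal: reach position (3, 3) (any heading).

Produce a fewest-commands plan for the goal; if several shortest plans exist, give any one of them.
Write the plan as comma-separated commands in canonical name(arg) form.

initial: (3, 2) facing E
step 1 (turn(left)): (3, 2) facing N
step 2 (move(1)): (3, 3) facing N
nothing shorter than 2 reaches the goal.

turn(left), move(1)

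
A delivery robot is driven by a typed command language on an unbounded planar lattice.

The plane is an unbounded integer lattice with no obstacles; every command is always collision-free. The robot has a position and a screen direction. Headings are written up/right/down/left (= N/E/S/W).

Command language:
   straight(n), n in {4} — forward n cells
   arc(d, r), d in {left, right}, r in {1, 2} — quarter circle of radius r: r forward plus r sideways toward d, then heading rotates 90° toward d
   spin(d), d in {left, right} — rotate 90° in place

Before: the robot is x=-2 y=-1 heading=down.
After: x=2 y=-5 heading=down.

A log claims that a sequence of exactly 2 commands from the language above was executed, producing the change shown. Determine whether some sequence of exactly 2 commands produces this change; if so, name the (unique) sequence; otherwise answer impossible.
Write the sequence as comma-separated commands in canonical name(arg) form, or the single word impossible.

arc(left, 2), arc(right, 2)

key: order matters: swapping arc(left, 2) and arc(right, 2) lands elsewhere
from: x=-2 y=-1 heading=down
step 1 (arc(left, 2)): x=0 y=-3 heading=right
step 2 (arc(right, 2)): x=2 y=-5 heading=down
uniquely the one of 49 2-step routes that fits.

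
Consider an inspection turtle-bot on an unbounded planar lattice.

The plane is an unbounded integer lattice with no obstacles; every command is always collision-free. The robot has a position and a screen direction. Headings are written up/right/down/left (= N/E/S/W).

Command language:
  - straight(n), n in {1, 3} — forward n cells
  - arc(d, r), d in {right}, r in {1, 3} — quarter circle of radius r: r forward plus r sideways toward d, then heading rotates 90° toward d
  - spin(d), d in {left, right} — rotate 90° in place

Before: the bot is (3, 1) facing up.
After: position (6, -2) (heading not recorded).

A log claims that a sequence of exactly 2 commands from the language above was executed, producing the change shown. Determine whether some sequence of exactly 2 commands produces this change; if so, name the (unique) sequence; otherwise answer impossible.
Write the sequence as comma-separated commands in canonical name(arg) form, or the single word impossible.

spin(right), arc(right, 3)

key: order matters: swapping spin(right) and arc(right, 3) lands elsewhere
begin: (3, 1) facing up
[1] after spin(right): (3, 1) facing right
[2] after arc(right, 3): (6, -2) facing down
all 36 alternatives checked — unique.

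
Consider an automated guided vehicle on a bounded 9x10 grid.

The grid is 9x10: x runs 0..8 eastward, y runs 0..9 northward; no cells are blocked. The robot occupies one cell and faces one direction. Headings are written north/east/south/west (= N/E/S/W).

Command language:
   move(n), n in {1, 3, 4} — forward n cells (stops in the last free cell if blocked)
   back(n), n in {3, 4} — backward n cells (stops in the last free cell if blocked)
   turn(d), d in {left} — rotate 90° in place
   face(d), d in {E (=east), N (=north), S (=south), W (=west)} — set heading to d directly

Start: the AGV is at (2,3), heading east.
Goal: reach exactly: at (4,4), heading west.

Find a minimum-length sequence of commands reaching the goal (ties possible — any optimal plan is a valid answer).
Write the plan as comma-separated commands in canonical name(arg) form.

from: at (2,3), heading east
t=1 face(N) ⇒ at (2,3), heading north
t=2 move(1) ⇒ at (2,4), heading north
t=3 face(W) ⇒ at (2,4), heading west
t=4 move(1) ⇒ at (1,4), heading west
t=5 back(3) ⇒ at (4,4), heading west
shorter routes all fall short; 5 is best.

face(N), move(1), face(W), move(1), back(3)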